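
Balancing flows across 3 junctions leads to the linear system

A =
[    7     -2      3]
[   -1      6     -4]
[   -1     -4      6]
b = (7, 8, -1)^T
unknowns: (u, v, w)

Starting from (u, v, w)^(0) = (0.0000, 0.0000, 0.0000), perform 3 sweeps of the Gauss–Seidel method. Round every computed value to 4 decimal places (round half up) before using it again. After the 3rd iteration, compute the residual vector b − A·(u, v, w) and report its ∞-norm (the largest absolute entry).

Iteration 1:
  u = (7 - (-2)·0.0000 - (3)·0.0000) / (7) = 1.0000
  v = (8 - (-1)·1.0000 - (-4)·0.0000) / (6) = 1.5000
  w = (-1 - (-1)·1.0000 - (-4)·1.5000) / (6) = 1.0000
Iteration 2:
  u = (7 - (-2)·1.5000 - (3)·1.0000) / (7) = 1.0000
  v = (8 - (-1)·1.0000 - (-4)·1.0000) / (6) = 2.1667
  w = (-1 - (-1)·1.0000 - (-4)·2.1667) / (6) = 1.4445
Iteration 3:
  u = (7 - (-2)·2.1667 - (3)·1.4445) / (7) = 1.0000
  v = (8 - (-1)·1.0000 - (-4)·1.4445) / (6) = 2.4630
  w = (-1 - (-1)·1.0000 - (-4)·2.4630) / (6) = 1.6420
Residual b − A·x = (0.0000, 0.7900, 0.0000); ∞-norm = 0.7900

0.7900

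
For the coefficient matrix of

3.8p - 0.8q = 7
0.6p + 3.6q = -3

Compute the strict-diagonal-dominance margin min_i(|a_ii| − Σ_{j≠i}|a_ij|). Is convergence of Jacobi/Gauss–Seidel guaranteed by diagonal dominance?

row 1: |3.8| − (0.8) = 3
row 2: |3.6| − (0.6) = 3
minimum over rows = 3 → strictly diagonally dominant (convergence guaranteed)

3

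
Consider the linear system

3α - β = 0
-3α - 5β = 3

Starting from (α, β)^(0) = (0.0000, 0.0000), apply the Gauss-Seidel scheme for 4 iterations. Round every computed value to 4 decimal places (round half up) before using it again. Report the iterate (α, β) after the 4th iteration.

(-0.1680, -0.4992)

Iteration 1:
  α = (0 - (-1)·0.0000) / (3) = 0.0000
  β = (3 - (-3)·0.0000) / (-5) = -0.6000
Iteration 2:
  α = (0 - (-1)·-0.6000) / (3) = -0.2000
  β = (3 - (-3)·-0.2000) / (-5) = -0.4800
Iteration 3:
  α = (0 - (-1)·-0.4800) / (3) = -0.1600
  β = (3 - (-3)·-0.1600) / (-5) = -0.5040
Iteration 4:
  α = (0 - (-1)·-0.5040) / (3) = -0.1680
  β = (3 - (-3)·-0.1680) / (-5) = -0.4992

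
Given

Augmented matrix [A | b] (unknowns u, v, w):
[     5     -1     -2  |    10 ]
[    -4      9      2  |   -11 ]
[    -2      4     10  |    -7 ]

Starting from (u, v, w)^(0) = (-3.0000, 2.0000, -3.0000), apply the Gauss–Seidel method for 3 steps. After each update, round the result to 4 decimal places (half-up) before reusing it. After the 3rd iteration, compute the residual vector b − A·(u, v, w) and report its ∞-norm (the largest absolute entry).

Iteration 1:
  u = (10 - (-1)·2.0000 - (-2)·-3.0000) / (5) = 1.2000
  v = (-11 - (-4)·1.2000 - (2)·-3.0000) / (9) = -0.0222
  w = (-7 - (-2)·1.2000 - (4)·-0.0222) / (10) = -0.4511
Iteration 2:
  u = (10 - (-1)·-0.0222 - (-2)·-0.4511) / (5) = 1.8151
  v = (-11 - (-4)·1.8151 - (2)·-0.4511) / (9) = -0.3153
  w = (-7 - (-2)·1.8151 - (4)·-0.3153) / (10) = -0.2109
Iteration 3:
  u = (10 - (-1)·-0.3153 - (-2)·-0.2109) / (5) = 1.8526
  v = (-11 - (-4)·1.8526 - (2)·-0.2109) / (9) = -0.3520
  w = (-7 - (-2)·1.8526 - (4)·-0.3520) / (10) = -0.1887
Residual b − A·x = (0.0076, -0.0442, 0.0002); ∞-norm = 0.0442

0.0442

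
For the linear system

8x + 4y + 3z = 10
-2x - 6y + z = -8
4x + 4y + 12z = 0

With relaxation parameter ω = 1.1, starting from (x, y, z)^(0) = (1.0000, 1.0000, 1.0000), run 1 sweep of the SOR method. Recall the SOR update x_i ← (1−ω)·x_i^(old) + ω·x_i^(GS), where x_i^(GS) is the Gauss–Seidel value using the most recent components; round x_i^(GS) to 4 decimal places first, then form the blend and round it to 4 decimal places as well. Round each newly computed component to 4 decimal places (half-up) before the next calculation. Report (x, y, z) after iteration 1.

Iteration 1:
  x: GS value = (10 - (4)·1.0000 - (3)·1.0000) / (8) = 0.3750;  x ← (1−ω)·1.0000 + ω·0.3750 = 0.3125
  y: GS value = (-8 - (-2)·0.3125 - (1)·1.0000) / (-6) = 1.3958;  y ← (1−ω)·1.0000 + ω·1.3958 = 1.4354
  z: GS value = (0 - (4)·0.3125 - (4)·1.4354) / (12) = -0.5826;  z ← (1−ω)·1.0000 + ω·-0.5826 = -0.7409

(0.3125, 1.4354, -0.7409)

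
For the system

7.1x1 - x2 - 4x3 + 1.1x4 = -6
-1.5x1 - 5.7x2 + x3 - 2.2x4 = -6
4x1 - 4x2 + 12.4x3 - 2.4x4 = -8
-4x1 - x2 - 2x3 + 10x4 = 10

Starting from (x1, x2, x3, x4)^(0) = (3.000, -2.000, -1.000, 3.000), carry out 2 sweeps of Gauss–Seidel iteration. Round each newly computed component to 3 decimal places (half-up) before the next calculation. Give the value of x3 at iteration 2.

-0.061

Iteration 1:
  x1 = (-6 - (-1)·-2.000 - (-4)·-1.000 - (1.1)·3.000) / (7.1) = -2.155
  x2 = (-6 - (-1.5)·-2.155 - (1)·-1.000 - (-2.2)·3.000) / (-5.7) = 0.286
  x3 = (-8 - (4)·-2.155 - (-4)·0.286 - (-2.4)·3.000) / (12.4) = 0.723
  x4 = (10 - (-4)·-2.155 - (-1)·0.286 - (-2)·0.723) / (10) = 0.311
Iteration 2:
  x1 = (-6 - (-1)·0.286 - (-4)·0.723 - (1.1)·0.311) / (7.1) = -0.446
  x2 = (-6 - (-1.5)·-0.446 - (1)·0.723 - (-2.2)·0.311) / (-5.7) = 1.177
  x3 = (-8 - (4)·-0.446 - (-4)·1.177 - (-2.4)·0.311) / (12.4) = -0.061
  x4 = (10 - (-4)·-0.446 - (-1)·1.177 - (-2)·-0.061) / (10) = 0.927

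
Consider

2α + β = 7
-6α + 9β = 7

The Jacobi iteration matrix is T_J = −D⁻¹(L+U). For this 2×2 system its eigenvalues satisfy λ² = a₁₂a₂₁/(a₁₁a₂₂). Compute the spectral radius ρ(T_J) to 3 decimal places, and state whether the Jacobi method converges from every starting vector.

a₁₂a₂₁/(a₁₁a₂₂) = (1)·(-6) / ((2)·(9)) = -0.333333
ρ = √|-0.333333| = √0.333333 = 0.577
ρ < 1, so Jacobi converges

0.577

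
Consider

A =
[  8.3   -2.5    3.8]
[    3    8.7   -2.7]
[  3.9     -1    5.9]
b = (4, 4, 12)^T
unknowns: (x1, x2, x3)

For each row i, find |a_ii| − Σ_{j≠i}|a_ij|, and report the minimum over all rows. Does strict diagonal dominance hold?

1

row 1: |8.3| − (2.5+3.8) = 2
row 2: |8.7| − (3+2.7) = 3
row 3: |5.9| − (3.9+1) = 1
minimum over rows = 1 → strictly diagonally dominant (convergence guaranteed)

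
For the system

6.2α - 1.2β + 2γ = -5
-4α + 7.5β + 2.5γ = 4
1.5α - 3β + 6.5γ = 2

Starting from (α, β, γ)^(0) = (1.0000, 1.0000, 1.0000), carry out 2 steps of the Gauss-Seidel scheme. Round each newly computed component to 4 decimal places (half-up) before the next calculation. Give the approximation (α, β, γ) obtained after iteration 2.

(-0.9887, -0.1225, 0.4793)

Iteration 1:
  α = (-5 - (-1.2)·1.0000 - (2)·1.0000) / (6.2) = -0.9355
  β = (4 - (-4)·-0.9355 - (2.5)·1.0000) / (7.5) = -0.2989
  γ = (2 - (1.5)·-0.9355 - (-3)·-0.2989) / (6.5) = 0.3856
Iteration 2:
  α = (-5 - (-1.2)·-0.2989 - (2)·0.3856) / (6.2) = -0.9887
  β = (4 - (-4)·-0.9887 - (2.5)·0.3856) / (7.5) = -0.1225
  γ = (2 - (1.5)·-0.9887 - (-3)·-0.1225) / (6.5) = 0.4793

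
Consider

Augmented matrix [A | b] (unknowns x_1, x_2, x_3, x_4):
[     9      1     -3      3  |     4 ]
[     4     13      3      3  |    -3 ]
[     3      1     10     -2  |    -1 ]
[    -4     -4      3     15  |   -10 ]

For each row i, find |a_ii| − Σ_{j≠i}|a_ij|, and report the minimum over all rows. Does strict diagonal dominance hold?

row 1: |9| − (1+3+3) = 2
row 2: |13| − (4+3+3) = 3
row 3: |10| − (3+1+2) = 4
row 4: |15| − (4+4+3) = 4
minimum over rows = 2 → strictly diagonally dominant (convergence guaranteed)

2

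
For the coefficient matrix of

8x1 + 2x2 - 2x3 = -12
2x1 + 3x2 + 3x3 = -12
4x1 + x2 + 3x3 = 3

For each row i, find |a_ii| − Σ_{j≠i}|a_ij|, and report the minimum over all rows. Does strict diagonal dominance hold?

-2

row 1: |8| − (2+2) = 4
row 2: |3| − (2+3) = -2
row 3: |3| − (4+1) = -2
minimum over rows = -2 → not strictly diagonally dominant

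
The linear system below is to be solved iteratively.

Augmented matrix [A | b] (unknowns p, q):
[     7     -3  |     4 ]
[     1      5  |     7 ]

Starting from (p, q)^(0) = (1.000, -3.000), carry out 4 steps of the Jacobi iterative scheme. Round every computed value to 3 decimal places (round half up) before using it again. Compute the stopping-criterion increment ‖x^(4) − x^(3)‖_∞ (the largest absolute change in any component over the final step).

0.155

Iteration 1:
  p = (4 - (-3)·-3.000) / (7) = -0.714
  q = (7 - (1)·1.000) / (5) = 1.200
Iteration 2:
  p = (4 - (-3)·1.200) / (7) = 1.086
  q = (7 - (1)·-0.714) / (5) = 1.543
Iteration 3:
  p = (4 - (-3)·1.543) / (7) = 1.233
  q = (7 - (1)·1.086) / (5) = 1.183
Iteration 4:
  p = (4 - (-3)·1.183) / (7) = 1.078
  q = (7 - (1)·1.233) / (5) = 1.153
Change: (-0.155, -0.030) → max |·| = 0.155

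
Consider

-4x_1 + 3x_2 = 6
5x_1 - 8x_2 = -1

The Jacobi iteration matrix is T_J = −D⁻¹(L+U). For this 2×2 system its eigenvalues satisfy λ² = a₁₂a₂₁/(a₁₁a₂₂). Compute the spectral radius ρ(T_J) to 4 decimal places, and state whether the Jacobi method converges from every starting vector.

0.6847

a₁₂a₂₁/(a₁₁a₂₂) = (3)·(5) / ((-4)·(-8)) = 0.468750
ρ = √|0.468750| = √0.468750 = 0.6847
ρ < 1, so Jacobi converges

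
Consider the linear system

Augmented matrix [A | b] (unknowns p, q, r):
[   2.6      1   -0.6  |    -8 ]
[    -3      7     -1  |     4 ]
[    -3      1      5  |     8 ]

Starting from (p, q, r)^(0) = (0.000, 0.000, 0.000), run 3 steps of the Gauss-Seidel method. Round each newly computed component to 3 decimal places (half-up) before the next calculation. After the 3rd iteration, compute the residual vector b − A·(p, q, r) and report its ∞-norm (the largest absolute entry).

Iteration 1:
  p = (-8 - (1)·0.000 - (-0.6)·0.000) / (2.6) = -3.077
  q = (4 - (-3)·-3.077 - (-1)·0.000) / (7) = -0.747
  r = (8 - (-3)·-3.077 - (1)·-0.747) / (5) = -0.097
Iteration 2:
  p = (-8 - (1)·-0.747 - (-0.6)·-0.097) / (2.6) = -2.812
  q = (4 - (-3)·-2.812 - (-1)·-0.097) / (7) = -0.648
  r = (8 - (-3)·-2.812 - (1)·-0.648) / (5) = 0.042
Iteration 3:
  p = (-8 - (1)·-0.648 - (-0.6)·0.042) / (2.6) = -2.818
  q = (4 - (-3)·-2.818 - (-1)·0.042) / (7) = -0.630
  r = (8 - (-3)·-2.818 - (1)·-0.630) / (5) = 0.035
Residual b − A·x = (-0.022, -0.009, 0.001); ∞-norm = 0.022

0.022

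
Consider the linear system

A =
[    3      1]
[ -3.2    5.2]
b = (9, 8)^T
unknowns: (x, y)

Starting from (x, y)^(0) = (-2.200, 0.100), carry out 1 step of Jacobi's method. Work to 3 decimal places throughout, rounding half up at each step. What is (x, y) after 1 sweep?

Iteration 1:
  x = (9 - (1)·0.100) / (3) = 2.967
  y = (8 - (-3.2)·-2.200) / (5.2) = 0.185

(2.967, 0.185)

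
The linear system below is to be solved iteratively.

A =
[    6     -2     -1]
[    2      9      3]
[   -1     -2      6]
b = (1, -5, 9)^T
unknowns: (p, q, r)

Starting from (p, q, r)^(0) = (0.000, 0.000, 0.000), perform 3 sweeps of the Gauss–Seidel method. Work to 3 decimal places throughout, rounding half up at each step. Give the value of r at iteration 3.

1.185

Iteration 1:
  p = (1 - (-2)·0.000 - (-1)·0.000) / (6) = 0.167
  q = (-5 - (2)·0.167 - (3)·0.000) / (9) = -0.593
  r = (9 - (-1)·0.167 - (-2)·-0.593) / (6) = 1.330
Iteration 2:
  p = (1 - (-2)·-0.593 - (-1)·1.330) / (6) = 0.191
  q = (-5 - (2)·0.191 - (3)·1.330) / (9) = -1.041
  r = (9 - (-1)·0.191 - (-2)·-1.041) / (6) = 1.185
Iteration 3:
  p = (1 - (-2)·-1.041 - (-1)·1.185) / (6) = 0.017
  q = (-5 - (2)·0.017 - (3)·1.185) / (9) = -0.954
  r = (9 - (-1)·0.017 - (-2)·-0.954) / (6) = 1.185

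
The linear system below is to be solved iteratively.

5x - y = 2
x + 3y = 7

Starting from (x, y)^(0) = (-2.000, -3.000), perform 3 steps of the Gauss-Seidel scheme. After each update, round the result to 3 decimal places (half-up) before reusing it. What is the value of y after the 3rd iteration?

2.064

Iteration 1:
  x = (2 - (-1)·-3.000) / (5) = -0.200
  y = (7 - (1)·-0.200) / (3) = 2.400
Iteration 2:
  x = (2 - (-1)·2.400) / (5) = 0.880
  y = (7 - (1)·0.880) / (3) = 2.040
Iteration 3:
  x = (2 - (-1)·2.040) / (5) = 0.808
  y = (7 - (1)·0.808) / (3) = 2.064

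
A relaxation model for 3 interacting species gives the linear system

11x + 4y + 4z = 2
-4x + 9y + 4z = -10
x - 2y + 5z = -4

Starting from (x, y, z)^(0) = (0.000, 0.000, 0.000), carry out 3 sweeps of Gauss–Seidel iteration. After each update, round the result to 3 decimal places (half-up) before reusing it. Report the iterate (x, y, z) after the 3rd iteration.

Iteration 1:
  x = (2 - (4)·0.000 - (4)·0.000) / (11) = 0.182
  y = (-10 - (-4)·0.182 - (4)·0.000) / (9) = -1.030
  z = (-4 - (1)·0.182 - (-2)·-1.030) / (5) = -1.248
Iteration 2:
  x = (2 - (4)·-1.030 - (4)·-1.248) / (11) = 1.010
  y = (-10 - (-4)·1.010 - (4)·-1.248) / (9) = -0.108
  z = (-4 - (1)·1.010 - (-2)·-0.108) / (5) = -1.045
Iteration 3:
  x = (2 - (4)·-0.108 - (4)·-1.045) / (11) = 0.601
  y = (-10 - (-4)·0.601 - (4)·-1.045) / (9) = -0.380
  z = (-4 - (1)·0.601 - (-2)·-0.380) / (5) = -1.072

(0.601, -0.380, -1.072)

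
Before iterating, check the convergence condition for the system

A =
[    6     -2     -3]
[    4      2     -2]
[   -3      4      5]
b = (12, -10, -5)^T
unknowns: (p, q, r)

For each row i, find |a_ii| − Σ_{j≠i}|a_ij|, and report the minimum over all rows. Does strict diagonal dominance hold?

row 1: |6| − (2+3) = 1
row 2: |2| − (4+2) = -4
row 3: |5| − (3+4) = -2
minimum over rows = -4 → not strictly diagonally dominant

-4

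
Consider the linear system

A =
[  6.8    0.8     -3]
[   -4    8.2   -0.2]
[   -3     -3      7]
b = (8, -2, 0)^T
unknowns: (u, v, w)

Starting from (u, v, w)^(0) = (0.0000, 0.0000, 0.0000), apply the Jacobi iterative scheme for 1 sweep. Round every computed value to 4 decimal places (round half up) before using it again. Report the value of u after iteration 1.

Iteration 1:
  u = (8 - (0.8)·0.0000 - (-3)·0.0000) / (6.8) = 1.1765
  v = (-2 - (-4)·0.0000 - (-0.2)·0.0000) / (8.2) = -0.2439
  w = (0 - (-3)·0.0000 - (-3)·0.0000) / (7) = 0.0000

1.1765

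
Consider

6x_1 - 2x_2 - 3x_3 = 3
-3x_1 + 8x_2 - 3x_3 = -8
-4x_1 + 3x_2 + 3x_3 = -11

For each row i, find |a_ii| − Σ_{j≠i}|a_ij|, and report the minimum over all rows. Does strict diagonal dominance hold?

-4

row 1: |6| − (2+3) = 1
row 2: |8| − (3+3) = 2
row 3: |3| − (4+3) = -4
minimum over rows = -4 → not strictly diagonally dominant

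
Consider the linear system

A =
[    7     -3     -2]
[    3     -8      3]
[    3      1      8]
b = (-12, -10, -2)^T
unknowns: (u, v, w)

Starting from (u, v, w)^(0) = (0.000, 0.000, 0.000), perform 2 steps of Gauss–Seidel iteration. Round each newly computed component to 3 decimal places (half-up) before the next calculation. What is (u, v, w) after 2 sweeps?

(-1.364, 0.857, 0.154)

Iteration 1:
  u = (-12 - (-3)·0.000 - (-2)·0.000) / (7) = -1.714
  v = (-10 - (3)·-1.714 - (3)·0.000) / (-8) = 0.607
  w = (-2 - (3)·-1.714 - (1)·0.607) / (8) = 0.317
Iteration 2:
  u = (-12 - (-3)·0.607 - (-2)·0.317) / (7) = -1.364
  v = (-10 - (3)·-1.364 - (3)·0.317) / (-8) = 0.857
  w = (-2 - (3)·-1.364 - (1)·0.857) / (8) = 0.154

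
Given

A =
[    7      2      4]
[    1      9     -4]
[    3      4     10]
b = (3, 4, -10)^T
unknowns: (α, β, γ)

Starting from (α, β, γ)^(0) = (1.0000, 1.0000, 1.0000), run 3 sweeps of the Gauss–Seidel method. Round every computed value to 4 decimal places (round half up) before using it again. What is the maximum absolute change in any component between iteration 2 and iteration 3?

Iteration 1:
  α = (3 - (2)·1.0000 - (4)·1.0000) / (7) = -0.4286
  β = (4 - (1)·-0.4286 - (-4)·1.0000) / (9) = 0.9365
  γ = (-10 - (3)·-0.4286 - (4)·0.9365) / (10) = -1.2460
Iteration 2:
  α = (3 - (2)·0.9365 - (4)·-1.2460) / (7) = 0.8730
  β = (4 - (1)·0.8730 - (-4)·-1.2460) / (9) = -0.2063
  γ = (-10 - (3)·0.8730 - (4)·-0.2063) / (10) = -1.1794
Iteration 3:
  α = (3 - (2)·-0.2063 - (4)·-1.1794) / (7) = 1.1615
  β = (4 - (1)·1.1615 - (-4)·-1.1794) / (9) = -0.2088
  γ = (-10 - (3)·1.1615 - (4)·-0.2088) / (10) = -1.2649
Change: (0.2885, -0.0025, -0.0855) → max |·| = 0.2885

0.2885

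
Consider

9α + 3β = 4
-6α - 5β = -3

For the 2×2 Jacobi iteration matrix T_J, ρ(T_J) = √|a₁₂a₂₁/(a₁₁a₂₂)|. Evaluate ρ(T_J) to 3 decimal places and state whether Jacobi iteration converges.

a₁₂a₂₁/(a₁₁a₂₂) = (3)·(-6) / ((9)·(-5)) = 0.400000
ρ = √|0.400000| = √0.400000 = 0.632
ρ < 1, so Jacobi converges

0.632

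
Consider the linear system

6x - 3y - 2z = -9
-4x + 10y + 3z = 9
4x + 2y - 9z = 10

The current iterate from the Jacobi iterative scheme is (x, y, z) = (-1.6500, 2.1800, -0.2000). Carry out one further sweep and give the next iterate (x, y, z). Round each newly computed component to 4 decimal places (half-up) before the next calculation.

(-0.4767, 0.3000, -1.3600)

One sweep:
  x = (-9 - (-3)·2.1800 - (-2)·-0.2000) / (6) = -0.4767
  y = (9 - (-4)·-1.6500 - (3)·-0.2000) / (10) = 0.3000
  z = (10 - (4)·-1.6500 - (2)·2.1800) / (-9) = -1.3600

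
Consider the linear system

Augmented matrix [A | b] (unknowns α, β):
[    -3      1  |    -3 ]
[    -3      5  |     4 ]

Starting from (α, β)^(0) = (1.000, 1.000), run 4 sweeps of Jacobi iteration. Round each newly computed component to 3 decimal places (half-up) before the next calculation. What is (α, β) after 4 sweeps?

(1.560, 1.720)

Iteration 1:
  α = (-3 - (1)·1.000) / (-3) = 1.333
  β = (4 - (-3)·1.000) / (5) = 1.400
Iteration 2:
  α = (-3 - (1)·1.400) / (-3) = 1.467
  β = (4 - (-3)·1.333) / (5) = 1.600
Iteration 3:
  α = (-3 - (1)·1.600) / (-3) = 1.533
  β = (4 - (-3)·1.467) / (5) = 1.680
Iteration 4:
  α = (-3 - (1)·1.680) / (-3) = 1.560
  β = (4 - (-3)·1.533) / (5) = 1.720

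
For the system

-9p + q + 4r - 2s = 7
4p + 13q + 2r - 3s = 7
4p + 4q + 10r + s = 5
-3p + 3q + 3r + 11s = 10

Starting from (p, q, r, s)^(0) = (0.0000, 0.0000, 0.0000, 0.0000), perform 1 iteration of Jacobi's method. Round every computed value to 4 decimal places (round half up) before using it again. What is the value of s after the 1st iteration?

0.9091

Iteration 1:
  p = (7 - (1)·0.0000 - (4)·0.0000 - (-2)·0.0000) / (-9) = -0.7778
  q = (7 - (4)·0.0000 - (2)·0.0000 - (-3)·0.0000) / (13) = 0.5385
  r = (5 - (4)·0.0000 - (4)·0.0000 - (1)·0.0000) / (10) = 0.5000
  s = (10 - (-3)·0.0000 - (3)·0.0000 - (3)·0.0000) / (11) = 0.9091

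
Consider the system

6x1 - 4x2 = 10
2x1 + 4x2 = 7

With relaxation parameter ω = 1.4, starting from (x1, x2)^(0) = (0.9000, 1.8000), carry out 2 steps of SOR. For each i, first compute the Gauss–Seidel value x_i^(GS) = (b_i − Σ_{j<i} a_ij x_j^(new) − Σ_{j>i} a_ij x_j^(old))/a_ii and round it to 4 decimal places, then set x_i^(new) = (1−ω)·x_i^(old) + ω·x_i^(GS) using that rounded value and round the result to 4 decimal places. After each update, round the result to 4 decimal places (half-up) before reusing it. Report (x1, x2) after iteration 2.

Iteration 1:
  x1: GS value = (10 - (-4)·1.8000) / (6) = 2.8667;  x1 ← (1−ω)·0.9000 + ω·2.8667 = 3.6534
  x2: GS value = (7 - (2)·3.6534) / (4) = -0.0767;  x2 ← (1−ω)·1.8000 + ω·-0.0767 = -0.8274
Iteration 2:
  x1: GS value = (10 - (-4)·-0.8274) / (6) = 1.1151;  x1 ← (1−ω)·3.6534 + ω·1.1151 = 0.0998
  x2: GS value = (7 - (2)·0.0998) / (4) = 1.7001;  x2 ← (1−ω)·-0.8274 + ω·1.7001 = 2.7111

(0.0998, 2.7111)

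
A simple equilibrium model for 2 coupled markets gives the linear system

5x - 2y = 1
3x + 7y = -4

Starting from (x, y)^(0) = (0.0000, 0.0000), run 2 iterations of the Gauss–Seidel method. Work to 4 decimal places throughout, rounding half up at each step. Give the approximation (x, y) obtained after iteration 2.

Iteration 1:
  x = (1 - (-2)·0.0000) / (5) = 0.2000
  y = (-4 - (3)·0.2000) / (7) = -0.6571
Iteration 2:
  x = (1 - (-2)·-0.6571) / (5) = -0.0628
  y = (-4 - (3)·-0.0628) / (7) = -0.5445

(-0.0628, -0.5445)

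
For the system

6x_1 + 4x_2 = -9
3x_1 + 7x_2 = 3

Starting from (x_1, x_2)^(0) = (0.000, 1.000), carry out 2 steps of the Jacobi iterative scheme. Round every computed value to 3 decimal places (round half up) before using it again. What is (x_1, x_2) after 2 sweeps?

Iteration 1:
  x_1 = (-9 - (4)·1.000) / (6) = -2.167
  x_2 = (3 - (3)·0.000) / (7) = 0.429
Iteration 2:
  x_1 = (-9 - (4)·0.429) / (6) = -1.786
  x_2 = (3 - (3)·-2.167) / (7) = 1.357

(-1.786, 1.357)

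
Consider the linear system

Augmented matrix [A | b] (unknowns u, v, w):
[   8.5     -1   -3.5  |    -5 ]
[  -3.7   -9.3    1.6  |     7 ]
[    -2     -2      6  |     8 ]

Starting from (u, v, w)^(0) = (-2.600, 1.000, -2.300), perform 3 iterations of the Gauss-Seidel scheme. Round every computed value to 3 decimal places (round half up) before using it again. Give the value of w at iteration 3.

1.099

Iteration 1:
  u = (-5 - (-1)·1.000 - (-3.5)·-2.300) / (8.5) = -1.418
  v = (7 - (-3.7)·-1.418 - (1.6)·-2.300) / (-9.3) = -0.584
  w = (8 - (-2)·-1.418 - (-2)·-0.584) / (6) = 0.666
Iteration 2:
  u = (-5 - (-1)·-0.584 - (-3.5)·0.666) / (8.5) = -0.383
  v = (7 - (-3.7)·-0.383 - (1.6)·0.666) / (-9.3) = -0.486
  w = (8 - (-2)·-0.383 - (-2)·-0.486) / (6) = 1.044
Iteration 3:
  u = (-5 - (-1)·-0.486 - (-3.5)·1.044) / (8.5) = -0.216
  v = (7 - (-3.7)·-0.216 - (1.6)·1.044) / (-9.3) = -0.487
  w = (8 - (-2)·-0.216 - (-2)·-0.487) / (6) = 1.099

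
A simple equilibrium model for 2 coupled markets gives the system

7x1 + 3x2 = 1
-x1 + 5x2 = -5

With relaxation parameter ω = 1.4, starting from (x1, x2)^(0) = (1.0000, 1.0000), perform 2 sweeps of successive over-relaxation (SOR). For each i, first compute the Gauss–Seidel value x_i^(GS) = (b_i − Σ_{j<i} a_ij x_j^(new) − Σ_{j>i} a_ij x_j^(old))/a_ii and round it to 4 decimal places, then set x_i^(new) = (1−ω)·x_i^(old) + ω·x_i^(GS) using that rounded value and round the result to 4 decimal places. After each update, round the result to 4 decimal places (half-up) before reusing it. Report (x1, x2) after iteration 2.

(1.7344, -0.1047)

Iteration 1:
  x1: GS value = (1 - (3)·1.0000) / (7) = -0.2857;  x1 ← (1−ω)·1.0000 + ω·-0.2857 = -0.8000
  x2: GS value = (-5 - (-1)·-0.8000) / (5) = -1.1600;  x2 ← (1−ω)·1.0000 + ω·-1.1600 = -2.0240
Iteration 2:
  x1: GS value = (1 - (3)·-2.0240) / (7) = 1.0103;  x1 ← (1−ω)·-0.8000 + ω·1.0103 = 1.7344
  x2: GS value = (-5 - (-1)·1.7344) / (5) = -0.6531;  x2 ← (1−ω)·-2.0240 + ω·-0.6531 = -0.1047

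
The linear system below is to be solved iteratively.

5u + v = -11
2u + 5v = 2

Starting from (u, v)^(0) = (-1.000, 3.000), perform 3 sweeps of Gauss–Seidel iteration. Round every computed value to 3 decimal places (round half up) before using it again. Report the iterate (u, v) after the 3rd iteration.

(-2.480, 1.392)

Iteration 1:
  u = (-11 - (1)·3.000) / (5) = -2.800
  v = (2 - (2)·-2.800) / (5) = 1.520
Iteration 2:
  u = (-11 - (1)·1.520) / (5) = -2.504
  v = (2 - (2)·-2.504) / (5) = 1.402
Iteration 3:
  u = (-11 - (1)·1.402) / (5) = -2.480
  v = (2 - (2)·-2.480) / (5) = 1.392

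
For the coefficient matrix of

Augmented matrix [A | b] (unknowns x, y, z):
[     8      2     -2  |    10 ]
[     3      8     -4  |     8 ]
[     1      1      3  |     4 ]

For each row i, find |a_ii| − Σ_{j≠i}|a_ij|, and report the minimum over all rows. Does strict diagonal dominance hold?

row 1: |8| − (2+2) = 4
row 2: |8| − (3+4) = 1
row 3: |3| − (1+1) = 1
minimum over rows = 1 → strictly diagonally dominant (convergence guaranteed)

1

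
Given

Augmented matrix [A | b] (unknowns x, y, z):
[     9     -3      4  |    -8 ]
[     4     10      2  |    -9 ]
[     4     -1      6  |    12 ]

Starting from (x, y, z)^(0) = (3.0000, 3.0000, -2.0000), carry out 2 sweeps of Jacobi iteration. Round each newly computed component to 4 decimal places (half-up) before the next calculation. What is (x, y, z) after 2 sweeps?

Iteration 1:
  x = (-8 - (-3)·3.0000 - (4)·-2.0000) / (9) = 1.0000
  y = (-9 - (4)·3.0000 - (2)·-2.0000) / (10) = -1.7000
  z = (12 - (4)·3.0000 - (-1)·3.0000) / (6) = 0.5000
Iteration 2:
  x = (-8 - (-3)·-1.7000 - (4)·0.5000) / (9) = -1.6778
  y = (-9 - (4)·1.0000 - (2)·0.5000) / (10) = -1.4000
  z = (12 - (4)·1.0000 - (-1)·-1.7000) / (6) = 1.0500

(-1.6778, -1.4000, 1.0500)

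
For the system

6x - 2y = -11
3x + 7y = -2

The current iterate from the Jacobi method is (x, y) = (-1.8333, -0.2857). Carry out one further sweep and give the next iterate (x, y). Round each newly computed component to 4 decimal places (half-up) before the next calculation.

(-1.9286, 0.5000)

One sweep:
  x = (-11 - (-2)·-0.2857) / (6) = -1.9286
  y = (-2 - (3)·-1.8333) / (7) = 0.5000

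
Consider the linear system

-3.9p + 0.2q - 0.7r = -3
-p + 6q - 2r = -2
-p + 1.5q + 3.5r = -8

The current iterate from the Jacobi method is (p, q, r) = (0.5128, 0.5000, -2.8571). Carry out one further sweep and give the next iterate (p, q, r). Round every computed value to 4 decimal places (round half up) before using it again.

(1.3077, -1.2002, -2.3535)

One sweep:
  p = (-3 - (0.2)·0.5000 - (-0.7)·-2.8571) / (-3.9) = 1.3077
  q = (-2 - (-1)·0.5128 - (-2)·-2.8571) / (6) = -1.2002
  r = (-8 - (-1)·0.5128 - (1.5)·0.5000) / (3.5) = -2.3535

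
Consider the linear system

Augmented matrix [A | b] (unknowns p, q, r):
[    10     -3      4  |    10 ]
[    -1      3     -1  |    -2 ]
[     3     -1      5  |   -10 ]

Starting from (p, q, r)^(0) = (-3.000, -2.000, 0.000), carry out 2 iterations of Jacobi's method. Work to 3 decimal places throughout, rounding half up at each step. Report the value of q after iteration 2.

-0.733

Iteration 1:
  p = (10 - (-3)·-2.000 - (4)·0.000) / (10) = 0.400
  q = (-2 - (-1)·-3.000 - (-1)·0.000) / (3) = -1.667
  r = (-10 - (3)·-3.000 - (-1)·-2.000) / (5) = -0.600
Iteration 2:
  p = (10 - (-3)·-1.667 - (4)·-0.600) / (10) = 0.740
  q = (-2 - (-1)·0.400 - (-1)·-0.600) / (3) = -0.733
  r = (-10 - (3)·0.400 - (-1)·-1.667) / (5) = -2.573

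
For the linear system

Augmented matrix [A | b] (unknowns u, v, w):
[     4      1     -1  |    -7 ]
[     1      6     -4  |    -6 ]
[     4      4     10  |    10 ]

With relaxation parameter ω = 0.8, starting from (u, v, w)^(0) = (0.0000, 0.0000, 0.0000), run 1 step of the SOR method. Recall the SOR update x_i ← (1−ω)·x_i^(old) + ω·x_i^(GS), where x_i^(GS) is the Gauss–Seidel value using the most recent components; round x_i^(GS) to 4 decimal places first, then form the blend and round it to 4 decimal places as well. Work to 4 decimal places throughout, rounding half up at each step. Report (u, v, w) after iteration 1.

(-1.4000, -0.6134, 1.4443)

Iteration 1:
  u: GS value = (-7 - (1)·0.0000 - (-1)·0.0000) / (4) = -1.7500;  u ← (1−ω)·0.0000 + ω·-1.7500 = -1.4000
  v: GS value = (-6 - (1)·-1.4000 - (-4)·0.0000) / (6) = -0.7667;  v ← (1−ω)·0.0000 + ω·-0.7667 = -0.6134
  w: GS value = (10 - (4)·-1.4000 - (4)·-0.6134) / (10) = 1.8054;  w ← (1−ω)·0.0000 + ω·1.8054 = 1.4443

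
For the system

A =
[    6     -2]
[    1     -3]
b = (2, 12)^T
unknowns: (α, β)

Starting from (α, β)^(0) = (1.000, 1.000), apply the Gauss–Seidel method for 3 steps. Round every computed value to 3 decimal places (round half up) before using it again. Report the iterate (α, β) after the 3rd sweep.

(-1.103, -4.368)

Iteration 1:
  α = (2 - (-2)·1.000) / (6) = 0.667
  β = (12 - (1)·0.667) / (-3) = -3.778
Iteration 2:
  α = (2 - (-2)·-3.778) / (6) = -0.926
  β = (12 - (1)·-0.926) / (-3) = -4.309
Iteration 3:
  α = (2 - (-2)·-4.309) / (6) = -1.103
  β = (12 - (1)·-1.103) / (-3) = -4.368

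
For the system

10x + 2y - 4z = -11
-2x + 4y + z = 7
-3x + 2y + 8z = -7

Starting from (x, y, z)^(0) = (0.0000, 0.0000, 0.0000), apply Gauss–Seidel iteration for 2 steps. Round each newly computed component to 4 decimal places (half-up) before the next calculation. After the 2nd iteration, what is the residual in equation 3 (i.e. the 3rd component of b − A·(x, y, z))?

Iteration 1:
  x = (-11 - (2)·0.0000 - (-4)·0.0000) / (10) = -1.1000
  y = (7 - (-2)·-1.1000 - (1)·0.0000) / (4) = 1.2000
  z = (-7 - (-3)·-1.1000 - (2)·1.2000) / (8) = -1.5875
Iteration 2:
  x = (-11 - (2)·1.2000 - (-4)·-1.5875) / (10) = -1.9750
  y = (7 - (-2)·-1.9750 - (1)·-1.5875) / (4) = 1.1594
  z = (-7 - (-3)·-1.9750 - (2)·1.1594) / (8) = -1.9055
Residual b − A·x = (-1.1908, 0.3179, 0.0002)

0.0002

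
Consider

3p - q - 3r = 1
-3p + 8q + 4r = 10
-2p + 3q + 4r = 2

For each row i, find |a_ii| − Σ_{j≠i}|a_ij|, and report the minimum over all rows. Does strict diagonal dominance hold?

-1

row 1: |3| − (1+3) = -1
row 2: |8| − (3+4) = 1
row 3: |4| − (2+3) = -1
minimum over rows = -1 → not strictly diagonally dominant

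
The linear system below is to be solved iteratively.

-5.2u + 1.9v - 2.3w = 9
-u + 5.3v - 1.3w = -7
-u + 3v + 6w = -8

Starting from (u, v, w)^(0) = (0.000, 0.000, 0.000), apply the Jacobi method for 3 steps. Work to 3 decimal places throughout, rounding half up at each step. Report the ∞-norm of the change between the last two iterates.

Iteration 1:
  u = (9 - (1.9)·0.000 - (-2.3)·0.000) / (-5.2) = -1.731
  v = (-7 - (-1)·0.000 - (-1.3)·0.000) / (5.3) = -1.321
  w = (-8 - (-1)·0.000 - (3)·0.000) / (6) = -1.333
Iteration 2:
  u = (9 - (1.9)·-1.321 - (-2.3)·-1.333) / (-5.2) = -1.624
  v = (-7 - (-1)·-1.731 - (-1.3)·-1.333) / (5.3) = -1.974
  w = (-8 - (-1)·-1.731 - (3)·-1.321) / (6) = -0.961
Iteration 3:
  u = (9 - (1.9)·-1.974 - (-2.3)·-0.961) / (-5.2) = -2.027
  v = (-7 - (-1)·-1.624 - (-1.3)·-0.961) / (5.3) = -1.863
  w = (-8 - (-1)·-1.624 - (3)·-1.974) / (6) = -0.617
Change: (-0.403, 0.111, 0.344) → max |·| = 0.403

0.403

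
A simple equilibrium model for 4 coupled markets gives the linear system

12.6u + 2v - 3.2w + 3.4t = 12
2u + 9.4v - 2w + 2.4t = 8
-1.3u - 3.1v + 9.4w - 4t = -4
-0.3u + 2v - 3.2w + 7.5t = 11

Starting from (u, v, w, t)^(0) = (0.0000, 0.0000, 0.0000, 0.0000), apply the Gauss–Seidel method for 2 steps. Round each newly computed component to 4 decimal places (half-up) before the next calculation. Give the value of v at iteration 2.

Iteration 1:
  u = (12 - (2)·0.0000 - (-3.2)·0.0000 - (3.4)·0.0000) / (12.6) = 0.9524
  v = (8 - (2)·0.9524 - (-2)·0.0000 - (2.4)·0.0000) / (9.4) = 0.6484
  w = (-4 - (-1.3)·0.9524 - (-3.1)·0.6484 - (-4)·0.0000) / (9.4) = -0.0800
  t = (11 - (-0.3)·0.9524 - (2)·0.6484 - (-3.2)·-0.0800) / (7.5) = 1.2977
Iteration 2:
  u = (12 - (2)·0.6484 - (-3.2)·-0.0800 - (3.4)·1.2977) / (12.6) = 0.4790
  v = (8 - (2)·0.4790 - (-2)·-0.0800 - (2.4)·1.2977) / (9.4) = 0.4008
  w = (-4 - (-1.3)·0.4790 - (-3.1)·0.4008 - (-4)·1.2977) / (9.4) = 0.3251
  t = (11 - (-0.3)·0.4790 - (2)·0.4008 - (-3.2)·0.3251) / (7.5) = 1.5177

0.4008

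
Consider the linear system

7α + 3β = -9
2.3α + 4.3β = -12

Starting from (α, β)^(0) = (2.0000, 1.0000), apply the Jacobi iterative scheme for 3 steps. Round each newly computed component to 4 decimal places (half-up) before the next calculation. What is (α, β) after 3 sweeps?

Iteration 1:
  α = (-9 - (3)·1.0000) / (7) = -1.7143
  β = (-12 - (2.3)·2.0000) / (4.3) = -3.8605
Iteration 2:
  α = (-9 - (3)·-3.8605) / (7) = 0.3688
  β = (-12 - (2.3)·-1.7143) / (4.3) = -1.8737
Iteration 3:
  α = (-9 - (3)·-1.8737) / (7) = -0.4827
  β = (-12 - (2.3)·0.3688) / (4.3) = -2.9880

(-0.4827, -2.9880)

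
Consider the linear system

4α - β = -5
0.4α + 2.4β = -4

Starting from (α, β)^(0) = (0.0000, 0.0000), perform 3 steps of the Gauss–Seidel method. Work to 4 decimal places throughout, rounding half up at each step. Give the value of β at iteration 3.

Iteration 1:
  α = (-5 - (-1)·0.0000) / (4) = -1.2500
  β = (-4 - (0.4)·-1.2500) / (2.4) = -1.4583
Iteration 2:
  α = (-5 - (-1)·-1.4583) / (4) = -1.6146
  β = (-4 - (0.4)·-1.6146) / (2.4) = -1.3976
Iteration 3:
  α = (-5 - (-1)·-1.3976) / (4) = -1.5994
  β = (-4 - (0.4)·-1.5994) / (2.4) = -1.4001

-1.4001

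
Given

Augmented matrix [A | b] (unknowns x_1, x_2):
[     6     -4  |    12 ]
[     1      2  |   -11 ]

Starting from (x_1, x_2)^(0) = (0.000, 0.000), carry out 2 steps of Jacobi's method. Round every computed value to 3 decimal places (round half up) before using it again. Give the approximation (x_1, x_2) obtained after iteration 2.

Iteration 1:
  x_1 = (12 - (-4)·0.000) / (6) = 2.000
  x_2 = (-11 - (1)·0.000) / (2) = -5.500
Iteration 2:
  x_1 = (12 - (-4)·-5.500) / (6) = -1.667
  x_2 = (-11 - (1)·2.000) / (2) = -6.500

(-1.667, -6.500)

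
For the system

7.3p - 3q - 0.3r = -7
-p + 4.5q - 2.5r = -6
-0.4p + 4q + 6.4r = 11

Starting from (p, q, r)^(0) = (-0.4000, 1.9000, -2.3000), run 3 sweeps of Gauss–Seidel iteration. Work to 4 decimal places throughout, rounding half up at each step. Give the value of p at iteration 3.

-0.8495

Iteration 1:
  p = (-7 - (-3)·1.9000 - (-0.3)·-2.3000) / (7.3) = -0.2726
  q = (-6 - (-1)·-0.2726 - (-2.5)·-2.3000) / (4.5) = -2.6717
  r = (11 - (-0.4)·-0.2726 - (4)·-2.6717) / (6.4) = 3.3715
Iteration 2:
  p = (-7 - (-3)·-2.6717 - (-0.3)·3.3715) / (7.3) = -1.9183
  q = (-6 - (-1)·-1.9183 - (-2.5)·3.3715) / (4.5) = 0.1134
  r = (11 - (-0.4)·-1.9183 - (4)·0.1134) / (6.4) = 1.5280
Iteration 3:
  p = (-7 - (-3)·0.1134 - (-0.3)·1.5280) / (7.3) = -0.8495
  q = (-6 - (-1)·-0.8495 - (-2.5)·1.5280) / (4.5) = -0.6732
  r = (11 - (-0.4)·-0.8495 - (4)·-0.6732) / (6.4) = 2.0864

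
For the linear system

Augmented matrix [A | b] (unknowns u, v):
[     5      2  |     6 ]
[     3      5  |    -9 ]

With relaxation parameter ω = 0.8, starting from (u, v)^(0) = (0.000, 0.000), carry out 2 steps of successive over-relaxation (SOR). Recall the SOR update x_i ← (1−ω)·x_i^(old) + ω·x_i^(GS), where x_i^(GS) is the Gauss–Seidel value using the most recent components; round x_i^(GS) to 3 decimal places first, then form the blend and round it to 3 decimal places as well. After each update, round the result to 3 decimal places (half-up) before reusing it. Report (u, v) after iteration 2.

Iteration 1:
  u: GS value = (6 - (2)·0.000) / (5) = 1.200;  u ← (1−ω)·0.000 + ω·1.200 = 0.960
  v: GS value = (-9 - (3)·0.960) / (5) = -2.376;  v ← (1−ω)·0.000 + ω·-2.376 = -1.901
Iteration 2:
  u: GS value = (6 - (2)·-1.901) / (5) = 1.960;  u ← (1−ω)·0.960 + ω·1.960 = 1.760
  v: GS value = (-9 - (3)·1.760) / (5) = -2.856;  v ← (1−ω)·-1.901 + ω·-2.856 = -2.665

(1.760, -2.665)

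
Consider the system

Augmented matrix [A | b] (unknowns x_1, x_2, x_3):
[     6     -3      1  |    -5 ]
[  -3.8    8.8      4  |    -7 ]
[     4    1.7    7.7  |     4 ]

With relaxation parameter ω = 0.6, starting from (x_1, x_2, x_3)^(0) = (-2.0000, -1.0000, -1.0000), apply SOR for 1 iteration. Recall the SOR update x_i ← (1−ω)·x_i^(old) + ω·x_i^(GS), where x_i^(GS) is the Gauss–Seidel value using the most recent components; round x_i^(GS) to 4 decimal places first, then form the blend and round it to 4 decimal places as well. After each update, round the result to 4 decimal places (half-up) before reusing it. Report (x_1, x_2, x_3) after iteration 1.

Iteration 1:
  x_1: GS value = (-5 - (-3)·-1.0000 - (1)·-1.0000) / (6) = -1.1667;  x_1 ← (1−ω)·-2.0000 + ω·-1.1667 = -1.5000
  x_2: GS value = (-7 - (-3.8)·-1.5000 - (4)·-1.0000) / (8.8) = -0.9886;  x_2 ← (1−ω)·-1.0000 + ω·-0.9886 = -0.9932
  x_3: GS value = (4 - (4)·-1.5000 - (1.7)·-0.9932) / (7.7) = 1.5180;  x_3 ← (1−ω)·-1.0000 + ω·1.5180 = 0.5108

(-1.5000, -0.9932, 0.5108)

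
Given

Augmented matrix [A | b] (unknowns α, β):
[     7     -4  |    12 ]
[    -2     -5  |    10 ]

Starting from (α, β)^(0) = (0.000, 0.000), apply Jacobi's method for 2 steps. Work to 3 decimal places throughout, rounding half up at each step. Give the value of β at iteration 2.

Iteration 1:
  α = (12 - (-4)·0.000) / (7) = 1.714
  β = (10 - (-2)·0.000) / (-5) = -2.000
Iteration 2:
  α = (12 - (-4)·-2.000) / (7) = 0.571
  β = (10 - (-2)·1.714) / (-5) = -2.686

-2.686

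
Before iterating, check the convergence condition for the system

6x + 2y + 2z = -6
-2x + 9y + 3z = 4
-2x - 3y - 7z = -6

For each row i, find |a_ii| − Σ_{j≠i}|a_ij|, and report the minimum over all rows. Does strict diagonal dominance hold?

row 1: |6| − (2+2) = 2
row 2: |9| − (2+3) = 4
row 3: |-7| − (2+3) = 2
minimum over rows = 2 → strictly diagonally dominant (convergence guaranteed)

2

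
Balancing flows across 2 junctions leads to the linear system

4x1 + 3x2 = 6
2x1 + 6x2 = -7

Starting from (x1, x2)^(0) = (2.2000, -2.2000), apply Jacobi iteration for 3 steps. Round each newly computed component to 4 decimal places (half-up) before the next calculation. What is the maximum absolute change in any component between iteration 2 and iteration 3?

0.2375

Iteration 1:
  x1 = (6 - (3)·-2.2000) / (4) = 3.1500
  x2 = (-7 - (2)·2.2000) / (6) = -1.9000
Iteration 2:
  x1 = (6 - (3)·-1.9000) / (4) = 2.9250
  x2 = (-7 - (2)·3.1500) / (6) = -2.2167
Iteration 3:
  x1 = (6 - (3)·-2.2167) / (4) = 3.1625
  x2 = (-7 - (2)·2.9250) / (6) = -2.1417
Change: (0.2375, 0.0750) → max |·| = 0.2375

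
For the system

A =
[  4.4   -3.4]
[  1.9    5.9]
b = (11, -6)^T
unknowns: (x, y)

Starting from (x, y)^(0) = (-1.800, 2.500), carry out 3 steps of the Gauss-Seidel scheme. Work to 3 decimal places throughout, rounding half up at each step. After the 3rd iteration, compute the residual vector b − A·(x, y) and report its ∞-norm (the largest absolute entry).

1.041

Iteration 1:
  x = (11 - (-3.4)·2.500) / (4.4) = 4.432
  y = (-6 - (1.9)·4.432) / (5.9) = -2.444
Iteration 2:
  x = (11 - (-3.4)·-2.444) / (4.4) = 0.611
  y = (-6 - (1.9)·0.611) / (5.9) = -1.214
Iteration 3:
  x = (11 - (-3.4)·-1.214) / (4.4) = 1.562
  y = (-6 - (1.9)·1.562) / (5.9) = -1.520
Residual b − A·x = (-1.041, 0.000); ∞-norm = 1.041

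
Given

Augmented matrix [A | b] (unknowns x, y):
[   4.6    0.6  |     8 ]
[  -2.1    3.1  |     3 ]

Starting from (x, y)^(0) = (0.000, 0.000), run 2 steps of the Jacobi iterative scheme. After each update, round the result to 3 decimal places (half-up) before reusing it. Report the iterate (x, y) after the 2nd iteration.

Iteration 1:
  x = (8 - (0.6)·0.000) / (4.6) = 1.739
  y = (3 - (-2.1)·0.000) / (3.1) = 0.968
Iteration 2:
  x = (8 - (0.6)·0.968) / (4.6) = 1.613
  y = (3 - (-2.1)·1.739) / (3.1) = 2.146

(1.613, 2.146)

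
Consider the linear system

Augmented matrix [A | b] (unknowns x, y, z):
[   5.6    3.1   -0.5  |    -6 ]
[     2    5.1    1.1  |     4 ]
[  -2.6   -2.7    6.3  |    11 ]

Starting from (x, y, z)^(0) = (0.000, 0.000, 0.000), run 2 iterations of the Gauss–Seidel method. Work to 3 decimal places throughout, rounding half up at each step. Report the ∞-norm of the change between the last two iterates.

Iteration 1:
  x = (-6 - (3.1)·0.000 - (-0.5)·0.000) / (5.6) = -1.071
  y = (4 - (2)·-1.071 - (1.1)·0.000) / (5.1) = 1.204
  z = (11 - (-2.6)·-1.071 - (-2.7)·1.204) / (6.3) = 1.820
Iteration 2:
  x = (-6 - (3.1)·1.204 - (-0.5)·1.820) / (5.6) = -1.575
  y = (4 - (2)·-1.575 - (1.1)·1.820) / (5.1) = 1.009
  z = (11 - (-2.6)·-1.575 - (-2.7)·1.009) / (6.3) = 1.528
Change: (-0.504, -0.195, -0.292) → max |·| = 0.504

0.504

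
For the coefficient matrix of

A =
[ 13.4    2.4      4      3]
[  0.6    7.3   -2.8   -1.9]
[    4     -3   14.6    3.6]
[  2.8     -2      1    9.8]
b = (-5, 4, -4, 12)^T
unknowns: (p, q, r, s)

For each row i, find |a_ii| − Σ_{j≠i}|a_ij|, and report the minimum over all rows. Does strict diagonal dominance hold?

row 1: |13.4| − (2.4+4+3) = 4
row 2: |7.3| − (0.6+2.8+1.9) = 2
row 3: |14.6| − (4+3+3.6) = 4
row 4: |9.8| − (2.8+2+1) = 4
minimum over rows = 2 → strictly diagonally dominant (convergence guaranteed)

2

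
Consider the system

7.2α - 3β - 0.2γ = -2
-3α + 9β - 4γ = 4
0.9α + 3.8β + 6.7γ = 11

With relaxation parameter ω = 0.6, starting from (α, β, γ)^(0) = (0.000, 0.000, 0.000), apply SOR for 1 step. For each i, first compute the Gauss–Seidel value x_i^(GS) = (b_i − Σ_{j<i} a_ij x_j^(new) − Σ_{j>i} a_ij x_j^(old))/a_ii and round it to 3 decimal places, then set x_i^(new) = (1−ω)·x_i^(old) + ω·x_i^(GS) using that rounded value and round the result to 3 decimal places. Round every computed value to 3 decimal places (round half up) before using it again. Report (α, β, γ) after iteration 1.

Iteration 1:
  α: GS value = (-2 - (-3)·0.000 - (-0.2)·0.000) / (7.2) = -0.278;  α ← (1−ω)·0.000 + ω·-0.278 = -0.167
  β: GS value = (4 - (-3)·-0.167 - (-4)·0.000) / (9) = 0.389;  β ← (1−ω)·0.000 + ω·0.389 = 0.233
  γ: GS value = (11 - (0.9)·-0.167 - (3.8)·0.233) / (6.7) = 1.532;  γ ← (1−ω)·0.000 + ω·1.532 = 0.919

(-0.167, 0.233, 0.919)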